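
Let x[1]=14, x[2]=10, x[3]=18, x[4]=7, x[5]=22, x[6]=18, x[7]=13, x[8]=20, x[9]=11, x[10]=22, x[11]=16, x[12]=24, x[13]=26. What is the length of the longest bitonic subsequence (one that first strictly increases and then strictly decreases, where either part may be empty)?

6

inc[i] = longest strictly increasing subsequence ending at i; dec[i] = longest strictly decreasing subsequence starting at i:
i:      1  2  3  4  5  6  7  8  9 10 11 12 13
x[i]:  14 10 18  7 22 18 13 20 11 22 16 24 26
inc:    1  1  2  1  3  2  2  3  2  4  3  5  6
dec:    3  2  3  1  4  3  2  2  1  2  1  1  1
Best peak at i=5 (value 22): inc=3, dec=4, length 3+4−1 = 6.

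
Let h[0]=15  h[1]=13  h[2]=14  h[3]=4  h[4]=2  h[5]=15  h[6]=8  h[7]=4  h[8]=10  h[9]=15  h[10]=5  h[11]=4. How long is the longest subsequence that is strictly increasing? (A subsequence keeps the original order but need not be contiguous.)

4

Track the smallest tail for each achievable length (strict):
15 → extends → [15]
13 → replaces 15 → [13]
14 → extends → [13, 14]
4 → replaces 13 → [4, 14]
2 → replaces 4 → [2, 14]
15 → extends → [2, 14, 15]
8 → replaces 14 → [2, 8, 15]
4 → replaces 8 → [2, 4, 15]
10 → replaces 15 → [2, 4, 10]
15 → extends → [2, 4, 10, 15]
5 → replaces 10 → [2, 4, 5, 15]
4 → already a tail → [2, 4, 5, 15]
Four tails, so the longest strictly increasing subsequence has length 4 (e.g. 4, 8, 10, 15).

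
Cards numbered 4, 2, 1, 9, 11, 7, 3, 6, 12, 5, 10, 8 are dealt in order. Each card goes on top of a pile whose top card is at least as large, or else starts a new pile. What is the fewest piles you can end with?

Place each on the leftmost legal pile:
4 → new pile 1 (tops now [4])
2 → pile 1 (tops now [2])
1 → pile 1 (tops now [1])
9 → new pile 2 (tops now [1, 9])
11 → new pile 3 (tops now [1, 9, 11])
7 → pile 2 (tops now [1, 7, 11])
3 → pile 2 (tops now [1, 3, 11])
6 → pile 3 (tops now [1, 3, 6])
12 → new pile 4 (tops now [1, 3, 6, 12])
5 → pile 3 (tops now [1, 3, 5, 12])
10 → pile 4 (tops now [1, 3, 5, 10])
8 → pile 4 (tops now [1, 3, 5, 8])
Four piles.

4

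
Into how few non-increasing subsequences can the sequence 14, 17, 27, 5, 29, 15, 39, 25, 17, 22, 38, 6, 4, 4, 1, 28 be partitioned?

5

The minimum number of non-increasing subsequences covering a sequence equals the length of its longest strictly increasing subsequence.
LIS length is 5 (e.g. 14, 17, 27, 29, 39), so 5 piles are needed.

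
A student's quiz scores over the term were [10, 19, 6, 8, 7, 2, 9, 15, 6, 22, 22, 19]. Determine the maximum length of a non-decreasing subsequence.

6

Track the smallest tail for each achievable length (allowing ties):
10 → extends → [10]
19 → extends → [10, 19]
6 → replaces 10 → [6, 19]
8 → replaces 19 → [6, 8]
7 → replaces 8 → [6, 7]
2 → replaces 6 → [2, 7]
9 → extends → [2, 7, 9]
15 → extends → [2, 7, 9, 15]
6 → replaces 7 → [2, 6, 9, 15]
22 → extends → [2, 6, 9, 15, 22]
22 → extends → [2, 6, 9, 15, 22, 22]
19 → replaces 22 → [2, 6, 9, 15, 19, 22]
Six tails, so the longest non-decreasing subsequence has length 6 (e.g. 6, 8, 9, 15, 22, 22).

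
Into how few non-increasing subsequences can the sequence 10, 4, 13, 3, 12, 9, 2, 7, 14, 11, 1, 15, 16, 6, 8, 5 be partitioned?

Place each on the leftmost legal pile:
10 → new pile 1 (tops now [10])
4 → pile 1 (tops now [4])
13 → new pile 2 (tops now [4, 13])
3 → pile 1 (tops now [3, 13])
12 → pile 2 (tops now [3, 12])
9 → pile 2 (tops now [3, 9])
2 → pile 1 (tops now [2, 9])
7 → pile 2 (tops now [2, 7])
14 → new pile 3 (tops now [2, 7, 14])
11 → pile 3 (tops now [2, 7, 11])
1 → pile 1 (tops now [1, 7, 11])
15 → new pile 4 (tops now [1, 7, 11, 15])
16 → new pile 5 (tops now [1, 7, 11, 15, 16])
6 → pile 2 (tops now [1, 6, 11, 15, 16])
8 → pile 3 (tops now [1, 6, 8, 15, 16])
5 → pile 2 (tops now [1, 5, 8, 15, 16])
Five piles.

5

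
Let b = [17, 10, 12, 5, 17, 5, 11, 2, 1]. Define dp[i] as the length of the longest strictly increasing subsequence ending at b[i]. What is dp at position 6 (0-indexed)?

2

dp[i] = 1 + max{dp[j] : j<i, b[j]<b[i]} (or 1 if no such j):
i:      0  1  2  3  4  5  6  7  8
b[i]:  17 10 12  5 17  5 11  2  1
dp:     1  1  2  1  3  1  2  1  1
At index 6 the value is 2.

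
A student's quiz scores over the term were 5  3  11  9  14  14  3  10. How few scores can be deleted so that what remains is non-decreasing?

Fewest deletions = n − (longest non-decreasing subsequence).
Patience tails:
5 → extends → [5]
3 → replaces 5 → [3]
11 → extends → [3, 11]
9 → replaces 11 → [3, 9]
14 → extends → [3, 9, 14]
14 → extends → [3, 9, 14, 14]
3 → replaces 9 → [3, 3, 14, 14]
10 → replaces 14 → [3, 3, 10, 14]
Longest non-decreasing subsequence has length 4, so deletions = 8 − 4 = 4.

4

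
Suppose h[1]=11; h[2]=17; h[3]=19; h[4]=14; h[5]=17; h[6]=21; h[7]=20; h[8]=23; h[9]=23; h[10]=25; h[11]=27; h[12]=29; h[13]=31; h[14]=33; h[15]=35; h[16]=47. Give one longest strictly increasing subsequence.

11, 17, 19, 21, 23, 25, 27, 29, 31, 33, 35, 47

Patience tails give the LIS length; then backtrack through the dp parents:
11 → extends → [11]
17 → extends → [11, 17]
19 → extends → [11, 17, 19]
14 → replaces 17 → [11, 14, 19]
17 → replaces 19 → [11, 14, 17]
21 → extends → [11, 14, 17, 21]
20 → replaces 21 → [11, 14, 17, 20]
23 → extends → [11, 14, 17, 20, 23]
23 → already a tail → [11, 14, 17, 20, 23]
25 → extends → [11, 14, 17, 20, 23, 25]
27 → extends → [11, 14, 17, 20, 23, 25, 27]
29 → extends → [11, 14, 17, 20, 23, 25, 27, 29]
31 → extends → [11, 14, 17, 20, 23, 25, 27, 29, 31]
33 → extends → [11, 14, 17, 20, 23, 25, 27, 29, 31, 33]
35 → extends → [11, 14, 17, 20, 23, 25, 27, 29, 31, 33, 35]
47 → extends → [11, 14, 17, 20, 23, 25, 27, 29, 31, 33, 35, 47]
Length 12; one witness is 11, 17, 19, 21, 23, 25, 27, 29, 31, 33, 35, 47.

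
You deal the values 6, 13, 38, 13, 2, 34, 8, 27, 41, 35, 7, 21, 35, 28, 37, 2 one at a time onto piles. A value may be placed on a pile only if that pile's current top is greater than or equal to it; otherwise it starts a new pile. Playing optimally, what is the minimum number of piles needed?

5

Place each on the leftmost legal pile:
6 → new pile 1 (tops now [6])
13 → new pile 2 (tops now [6, 13])
38 → new pile 3 (tops now [6, 13, 38])
13 → pile 2 (tops now [6, 13, 38])
2 → pile 1 (tops now [2, 13, 38])
34 → pile 3 (tops now [2, 13, 34])
8 → pile 2 (tops now [2, 8, 34])
27 → pile 3 (tops now [2, 8, 27])
41 → new pile 4 (tops now [2, 8, 27, 41])
35 → pile 4 (tops now [2, 8, 27, 35])
7 → pile 2 (tops now [2, 7, 27, 35])
21 → pile 3 (tops now [2, 7, 21, 35])
35 → pile 4 (tops now [2, 7, 21, 35])
28 → pile 4 (tops now [2, 7, 21, 28])
37 → new pile 5 (tops now [2, 7, 21, 28, 37])
2 → pile 1 (tops now [2, 7, 21, 28, 37])
Five piles.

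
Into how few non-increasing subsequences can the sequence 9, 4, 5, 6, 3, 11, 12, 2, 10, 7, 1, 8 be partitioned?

5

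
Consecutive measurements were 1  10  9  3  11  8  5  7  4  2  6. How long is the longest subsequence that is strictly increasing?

4

Track the smallest tail for each achievable length (strict):
1 → extends → [1]
10 → extends → [1, 10]
9 → replaces 10 → [1, 9]
3 → replaces 9 → [1, 3]
11 → extends → [1, 3, 11]
8 → replaces 11 → [1, 3, 8]
5 → replaces 8 → [1, 3, 5]
7 → extends → [1, 3, 5, 7]
4 → replaces 5 → [1, 3, 4, 7]
2 → replaces 3 → [1, 2, 4, 7]
6 → replaces 7 → [1, 2, 4, 6]
Four tails, so the longest strictly increasing subsequence has length 4 (e.g. 1, 3, 5, 7).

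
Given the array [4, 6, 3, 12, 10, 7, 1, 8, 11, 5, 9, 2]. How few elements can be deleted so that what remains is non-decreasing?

7

Fewest deletions = n − (longest non-decreasing subsequence).
i:      1  2  3  4  5  6  7  8  9 10 11 12
a[i]:   4  6  3 12 10  7  1  8 11  5  9  2
dp:     1  2  1  3  3  3  1  4  5  2  5  2
max dp = 5, so deletions = 12 − 5 = 7.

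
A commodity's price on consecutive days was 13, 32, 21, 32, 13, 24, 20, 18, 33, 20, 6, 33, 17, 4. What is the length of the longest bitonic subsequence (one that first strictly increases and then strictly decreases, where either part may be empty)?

8

inc[i] = longest strictly increasing subsequence ending at i; dec[i] = longest strictly decreasing subsequence starting at i:
i:      1  2  3  4  5  6  7  8  9 10 11 12 13 14
a[i]:  13 32 21 32 13 24 20 18 33 20  6 33 17  4
inc:    1  2  2  3  1  3  2  2  4  3  1  4  2  1
dec:    3  6  5  6  3  5  4  3  4  3  2  3  2  1
Best peak at i=4 (value 32): inc=3, dec=6, length 3+6−1 = 8.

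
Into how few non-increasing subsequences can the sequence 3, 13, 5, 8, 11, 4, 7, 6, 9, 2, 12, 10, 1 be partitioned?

5

The minimum number of non-increasing subsequences covering a sequence equals the length of its longest strictly increasing subsequence.
LIS length is 5 (e.g. 3, 5, 8, 11, 12), so 5 piles are needed.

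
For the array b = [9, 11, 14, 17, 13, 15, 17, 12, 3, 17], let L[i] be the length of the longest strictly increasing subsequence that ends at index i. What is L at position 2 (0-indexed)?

dp[i] = 1 + max{dp[j] : j<i, b[j]<b[i]} (or 1 if no such j):
i:      0  1  2  3  4  5  6  7  8  9
b[i]:   9 11 14 17 13 15 17 12  3 17
dp:     1  2  3  4  3  4  5  3  1  5
At index 2 the value is 3.

3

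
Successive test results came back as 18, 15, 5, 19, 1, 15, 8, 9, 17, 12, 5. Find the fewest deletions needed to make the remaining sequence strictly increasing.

Fewest deletions = n − (longest strictly increasing subsequence).
i:      1  2  3  4  5  6  7  8  9 10 11
a[i]:  18 15  5 19  1 15  8  9 17 12  5
dp:     1  1  1  2  1  2  2  3  4  4  2
max dp = 4, so deletions = 11 − 4 = 7.

7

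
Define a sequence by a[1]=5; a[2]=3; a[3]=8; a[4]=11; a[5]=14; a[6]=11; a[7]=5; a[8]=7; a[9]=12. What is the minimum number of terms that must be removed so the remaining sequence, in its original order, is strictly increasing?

5

Fewest deletions = n − (longest strictly increasing subsequence).
Patience tails:
5 → extends → [5]
3 → replaces 5 → [3]
8 → extends → [3, 8]
11 → extends → [3, 8, 11]
14 → extends → [3, 8, 11, 14]
11 → already a tail → [3, 8, 11, 14]
5 → replaces 8 → [3, 5, 11, 14]
7 → replaces 11 → [3, 5, 7, 14]
12 → replaces 14 → [3, 5, 7, 12]
Longest strictly increasing subsequence has length 4, so deletions = 9 − 4 = 5.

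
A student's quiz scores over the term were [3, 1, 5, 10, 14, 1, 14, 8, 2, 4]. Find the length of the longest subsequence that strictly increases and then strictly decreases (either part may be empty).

inc[i] = longest strictly increasing subsequence ending at i; dec[i] = longest strictly decreasing subsequence starting at i:
i:      1  2  3  4  5  6  7  8  9 10
a[i]:   3  1  5 10 14  1 14  8  2  4
inc:    1  1  2  3  4  1  4  3  2  3
dec:    2  1  2  3  3  1  3  2  1  1
Best peak at i=5 (value 14): inc=4, dec=3, length 4+3−1 = 6.

6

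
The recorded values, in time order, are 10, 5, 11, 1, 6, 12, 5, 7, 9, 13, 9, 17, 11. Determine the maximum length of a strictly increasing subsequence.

6

Track the smallest tail for each achievable length (strict):
10 → extends → [10]
5 → replaces 10 → [5]
11 → extends → [5, 11]
1 → replaces 5 → [1, 11]
6 → replaces 11 → [1, 6]
12 → extends → [1, 6, 12]
5 → replaces 6 → [1, 5, 12]
7 → replaces 12 → [1, 5, 7]
9 → extends → [1, 5, 7, 9]
13 → extends → [1, 5, 7, 9, 13]
9 → already a tail → [1, 5, 7, 9, 13]
17 → extends → [1, 5, 7, 9, 13, 17]
11 → replaces 13 → [1, 5, 7, 9, 11, 17]
Six tails, so the longest strictly increasing subsequence has length 6 (e.g. 5, 6, 7, 9, 13, 17).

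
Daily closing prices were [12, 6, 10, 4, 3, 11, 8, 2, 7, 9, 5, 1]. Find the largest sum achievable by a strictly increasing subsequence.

Let S[i] be the best sum of a strictly increasing subsequence ending at i:
i:      1  2  3  4  5  6  7  8  9 10 11 12
a[i]:  12  6 10  4  3 11  8  2  7  9  5  1
S:     12  6 16  4  3 27 14  2 13 23  9  1
Maximum is 27 (e.g. 6 + 10 + 11).

27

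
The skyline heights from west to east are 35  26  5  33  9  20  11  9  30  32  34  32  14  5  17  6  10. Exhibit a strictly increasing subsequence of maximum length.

Patience tails give the LIS length; then backtrack through the dp parents:
35 → extends → [35]
26 → replaces 35 → [26]
5 → replaces 26 → [5]
33 → extends → [5, 33]
9 → replaces 33 → [5, 9]
20 → extends → [5, 9, 20]
11 → replaces 20 → [5, 9, 11]
9 → already a tail → [5, 9, 11]
30 → extends → [5, 9, 11, 30]
32 → extends → [5, 9, 11, 30, 32]
34 → extends → [5, 9, 11, 30, 32, 34]
32 → already a tail → [5, 9, 11, 30, 32, 34]
14 → replaces 30 → [5, 9, 11, 14, 32, 34]
5 → already a tail → [5, 9, 11, 14, 32, 34]
17 → replaces 32 → [5, 9, 11, 14, 17, 34]
6 → replaces 9 → [5, 6, 11, 14, 17, 34]
10 → replaces 11 → [5, 6, 10, 14, 17, 34]
Length 6; one witness is 5, 9, 20, 30, 32, 34.

5, 9, 20, 30, 32, 34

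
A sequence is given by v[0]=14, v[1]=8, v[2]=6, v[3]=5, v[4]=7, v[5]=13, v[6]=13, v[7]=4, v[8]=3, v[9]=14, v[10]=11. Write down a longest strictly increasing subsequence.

6, 7, 13, 14

Patience tails give the LIS length; then backtrack through the dp parents:
14 → extends → [14]
8 → replaces 14 → [8]
6 → replaces 8 → [6]
5 → replaces 6 → [5]
7 → extends → [5, 7]
13 → extends → [5, 7, 13]
13 → already a tail → [5, 7, 13]
4 → replaces 5 → [4, 7, 13]
3 → replaces 4 → [3, 7, 13]
14 → extends → [3, 7, 13, 14]
11 → replaces 13 → [3, 7, 11, 14]
Length 4; one witness is 6, 7, 13, 14.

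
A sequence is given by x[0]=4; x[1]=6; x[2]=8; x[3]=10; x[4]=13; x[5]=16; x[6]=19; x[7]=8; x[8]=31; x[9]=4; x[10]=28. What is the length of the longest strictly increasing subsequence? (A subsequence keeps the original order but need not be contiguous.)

Let dp[i] be the length of the longest such subsequence ending at index i:
i:      0  1  2  3  4  5  6  7  8  9 10
x[i]:   4  6  8 10 13 16 19  8 31  4 28
dp:     1  2  3  4  5  6  7  3  8  1  8
Maximum dp value is 8.

8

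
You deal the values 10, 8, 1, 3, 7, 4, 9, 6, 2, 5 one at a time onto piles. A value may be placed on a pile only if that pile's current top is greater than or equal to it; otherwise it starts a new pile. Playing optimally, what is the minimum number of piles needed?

The minimum number of non-increasing subsequences covering a sequence equals the length of its longest strictly increasing subsequence.
LIS length is 4 (e.g. 1, 3, 7, 9), so 4 piles are needed.

4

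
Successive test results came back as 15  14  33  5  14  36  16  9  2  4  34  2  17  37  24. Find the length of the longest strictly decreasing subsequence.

Negate each value so 'decreasing' becomes 'increasing', then run patience tails on the negated sequence:
-15 → extends → [-15]
-14 → extends → [-15, -14]
-33 → replaces -15 → [-33, -14]
-5 → extends → [-33, -14, -5]
-14 → already a tail → [-33, -14, -5]
-36 → replaces -33 → [-36, -14, -5]
-16 → replaces -14 → [-36, -16, -5]
-9 → replaces -5 → [-36, -16, -9]
-2 → extends → [-36, -16, -9, -2]
-4 → replaces -2 → [-36, -16, -9, -4]
-34 → replaces -16 → [-36, -34, -9, -4]
-2 → extends → [-36, -34, -9, -4, -2]
-17 → replaces -9 → [-36, -34, -17, -4, -2]
-37 → replaces -36 → [-37, -34, -17, -4, -2]
-24 → replaces -17 → [-37, -34, -24, -4, -2]
Five tails, so the longest strictly decreasing subsequence of the original has length 5.

5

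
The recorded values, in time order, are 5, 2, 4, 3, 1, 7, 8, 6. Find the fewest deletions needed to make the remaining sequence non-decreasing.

4

Fewest deletions = n − (longest non-decreasing subsequence).
Patience tails:
5 → extends → [5]
2 → replaces 5 → [2]
4 → extends → [2, 4]
3 → replaces 4 → [2, 3]
1 → replaces 2 → [1, 3]
7 → extends → [1, 3, 7]
8 → extends → [1, 3, 7, 8]
6 → replaces 7 → [1, 3, 6, 8]
Longest non-decreasing subsequence has length 4, so deletions = 8 − 4 = 4.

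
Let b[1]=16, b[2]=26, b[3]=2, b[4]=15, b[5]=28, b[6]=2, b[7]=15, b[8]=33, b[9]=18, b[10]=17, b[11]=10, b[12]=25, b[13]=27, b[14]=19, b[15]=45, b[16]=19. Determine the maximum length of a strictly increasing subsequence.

6

Let dp[i] be the length of the longest such subsequence ending at index i:
i:      1  2  3  4  5  6  7  8  9 10 11 12 13 14 15 16
b[i]:  16 26  2 15 28  2 15 33 18 17 10 25 27 19 45 19
dp:     1  2  1  2  3  1  2  4  3  3  2  4  5  4  6  4
Maximum dp value is 6.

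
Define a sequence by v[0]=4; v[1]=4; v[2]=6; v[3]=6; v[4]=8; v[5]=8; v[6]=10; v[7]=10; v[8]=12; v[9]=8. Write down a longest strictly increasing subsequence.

4, 6, 8, 10, 12

Patience tails give the LIS length; then backtrack through the dp parents:
4 → extends → [4]
4 → already a tail → [4]
6 → extends → [4, 6]
6 → already a tail → [4, 6]
8 → extends → [4, 6, 8]
8 → already a tail → [4, 6, 8]
10 → extends → [4, 6, 8, 10]
10 → already a tail → [4, 6, 8, 10]
12 → extends → [4, 6, 8, 10, 12]
8 → already a tail → [4, 6, 8, 10, 12]
Length 5; one witness is 4, 6, 8, 10, 12.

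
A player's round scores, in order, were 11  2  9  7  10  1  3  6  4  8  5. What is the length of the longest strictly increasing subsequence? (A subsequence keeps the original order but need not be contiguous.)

Let dp[i] be the length of the longest such subsequence ending at index i:
i:      1  2  3  4  5  6  7  8  9 10 11
a[i]:  11  2  9  7 10  1  3  6  4  8  5
dp:     1  1  2  2  3  1  2  3  3  4  4
Maximum dp value is 4.

4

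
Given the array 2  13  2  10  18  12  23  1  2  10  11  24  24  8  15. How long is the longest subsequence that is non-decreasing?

7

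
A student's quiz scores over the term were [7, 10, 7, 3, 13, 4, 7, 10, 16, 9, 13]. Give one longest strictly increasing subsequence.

Patience tails give the LIS length; then backtrack through the dp parents:
7 → extends → [7]
10 → extends → [7, 10]
7 → already a tail → [7, 10]
3 → replaces 7 → [3, 10]
13 → extends → [3, 10, 13]
4 → replaces 10 → [3, 4, 13]
7 → replaces 13 → [3, 4, 7]
10 → extends → [3, 4, 7, 10]
16 → extends → [3, 4, 7, 10, 16]
9 → replaces 10 → [3, 4, 7, 9, 16]
13 → replaces 16 → [3, 4, 7, 9, 13]
Length 5; one witness is 3, 4, 7, 10, 16.

3, 4, 7, 10, 16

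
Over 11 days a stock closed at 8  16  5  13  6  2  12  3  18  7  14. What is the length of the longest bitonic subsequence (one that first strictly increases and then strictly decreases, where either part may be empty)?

5

inc[i] = longest strictly increasing subsequence ending at i; dec[i] = longest strictly decreasing subsequence starting at i:
i:      1  2  3  4  5  6  7  8  9 10 11
a[i]:   8 16  5 13  6  2 12  3 18  7 14
inc:    1  2  1  2  2  1  3  2  4  3  4
dec:    3  4  2  3  2  1  2  1  2  1  1
Best peak at i=2 (value 16): inc=2, dec=4, length 2+4−1 = 5.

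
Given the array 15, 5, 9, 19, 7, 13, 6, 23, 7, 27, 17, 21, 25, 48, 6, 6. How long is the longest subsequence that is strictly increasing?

7

Track the smallest tail for each achievable length (strict):
15 → extends → [15]
5 → replaces 15 → [5]
9 → extends → [5, 9]
19 → extends → [5, 9, 19]
7 → replaces 9 → [5, 7, 19]
13 → replaces 19 → [5, 7, 13]
6 → replaces 7 → [5, 6, 13]
23 → extends → [5, 6, 13, 23]
7 → replaces 13 → [5, 6, 7, 23]
27 → extends → [5, 6, 7, 23, 27]
17 → replaces 23 → [5, 6, 7, 17, 27]
21 → replaces 27 → [5, 6, 7, 17, 21]
25 → extends → [5, 6, 7, 17, 21, 25]
48 → extends → [5, 6, 7, 17, 21, 25, 48]
6 → already a tail → [5, 6, 7, 17, 21, 25, 48]
6 → already a tail → [5, 6, 7, 17, 21, 25, 48]
Seven tails, so the longest strictly increasing subsequence has length 7 (e.g. 5, 9, 13, 17, 21, 25, 48).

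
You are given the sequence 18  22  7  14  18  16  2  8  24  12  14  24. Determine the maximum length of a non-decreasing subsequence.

5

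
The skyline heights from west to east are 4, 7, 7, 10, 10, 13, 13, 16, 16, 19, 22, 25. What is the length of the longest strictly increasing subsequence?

Track the smallest tail for each achievable length (strict):
4 → extends → [4]
7 → extends → [4, 7]
7 → already a tail → [4, 7]
10 → extends → [4, 7, 10]
10 → already a tail → [4, 7, 10]
13 → extends → [4, 7, 10, 13]
13 → already a tail → [4, 7, 10, 13]
16 → extends → [4, 7, 10, 13, 16]
16 → already a tail → [4, 7, 10, 13, 16]
19 → extends → [4, 7, 10, 13, 16, 19]
22 → extends → [4, 7, 10, 13, 16, 19, 22]
25 → extends → [4, 7, 10, 13, 16, 19, 22, 25]
Eight tails, so the longest strictly increasing subsequence has length 8 (e.g. 4, 7, 10, 13, 16, 19, 22, 25).

8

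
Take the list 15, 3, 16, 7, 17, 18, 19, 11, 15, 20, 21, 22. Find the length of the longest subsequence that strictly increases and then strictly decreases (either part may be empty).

inc[i] = longest strictly increasing subsequence ending at i; dec[i] = longest strictly decreasing subsequence starting at i:
i:      1  2  3  4  5  6  7  8  9 10 11 12
a[i]:  15  3 16  7 17 18 19 11 15 20 21 22
inc:    1  1  2  2  3  4  5  3  4  6  7  8
dec:    2  1  2  1  2  2  2  1  1  1  1  1
Best peak at i=12 (value 22): inc=8, dec=1, length 8+1−1 = 8.

8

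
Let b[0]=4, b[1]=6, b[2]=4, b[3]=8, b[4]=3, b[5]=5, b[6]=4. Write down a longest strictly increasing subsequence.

4, 6, 8

Patience tails give the LIS length; then backtrack through the dp parents:
4 → extends → [4]
6 → extends → [4, 6]
4 → already a tail → [4, 6]
8 → extends → [4, 6, 8]
3 → replaces 4 → [3, 6, 8]
5 → replaces 6 → [3, 5, 8]
4 → replaces 5 → [3, 4, 8]
Length 3; one witness is 4, 6, 8.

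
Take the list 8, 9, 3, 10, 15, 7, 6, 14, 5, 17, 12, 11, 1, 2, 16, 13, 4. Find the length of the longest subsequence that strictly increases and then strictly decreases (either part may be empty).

inc[i] = longest strictly increasing subsequence ending at i; dec[i] = longest strictly decreasing subsequence starting at i:
i:      1  2  3  4  5  6  7  8  9 10 11 12 13 14 15 16 17
a[i]:   8  9  3 10 15  7  6 14  5 17 12 11  1  2 16 13  4
inc:    1  2  1  3  4  2  2  4  2  5  4  4  1  2  5  5  3
dec:    5  5  2  5  5  4  3  4  2  4  3  2  1  1  3  2  1
Best peak at i=5 (value 15): inc=4, dec=5, length 4+5−1 = 8.

8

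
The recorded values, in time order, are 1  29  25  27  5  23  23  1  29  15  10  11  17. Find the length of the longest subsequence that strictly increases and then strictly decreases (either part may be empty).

inc[i] = longest strictly increasing subsequence ending at i; dec[i] = longest strictly decreasing subsequence starting at i:
i:      1  2  3  4  5  6  7  8  9 10 11 12 13
a[i]:   1 29 25 27  5 23 23  1 29 15 10 11 17
inc:    1  2  2  3  2  3  3  1  4  3  3  4  5
dec:    1  5  4  4  2  3  3  1  3  2  1  1  1
Best peak at i=2 (value 29): inc=2, dec=5, length 2+5−1 = 6.

6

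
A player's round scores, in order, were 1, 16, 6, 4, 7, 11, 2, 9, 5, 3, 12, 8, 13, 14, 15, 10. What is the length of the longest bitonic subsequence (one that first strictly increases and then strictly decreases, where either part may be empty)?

inc[i] = longest strictly increasing subsequence ending at i; dec[i] = longest strictly decreasing subsequence starting at i:
i:      1  2  3  4  5  6  7  8  9 10 11 12 13 14 15 16
a[i]:   1 16  6  4  7 11  2  9  5  3 12  8 13 14 15 10
inc:    1  2  2  2  3  4  2  4  3  3  5  4  6  7  8  5
dec:    1  5  3  2  3  4  1  3  2  1  2  1  2  2  2  1
Best peak at i=15 (value 15): inc=8, dec=2, length 8+2−1 = 9.

9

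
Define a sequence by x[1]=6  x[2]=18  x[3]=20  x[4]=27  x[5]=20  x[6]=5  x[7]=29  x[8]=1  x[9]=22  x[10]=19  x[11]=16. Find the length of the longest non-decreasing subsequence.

Track the smallest tail for each achievable length (allowing ties):
6 → extends → [6]
18 → extends → [6, 18]
20 → extends → [6, 18, 20]
27 → extends → [6, 18, 20, 27]
20 → replaces 27 → [6, 18, 20, 20]
5 → replaces 6 → [5, 18, 20, 20]
29 → extends → [5, 18, 20, 20, 29]
1 → replaces 5 → [1, 18, 20, 20, 29]
22 → replaces 29 → [1, 18, 20, 20, 22]
19 → replaces 20 → [1, 18, 19, 20, 22]
16 → replaces 18 → [1, 16, 19, 20, 22]
Five tails, so the longest non-decreasing subsequence has length 5 (e.g. 6, 18, 20, 27, 29).

5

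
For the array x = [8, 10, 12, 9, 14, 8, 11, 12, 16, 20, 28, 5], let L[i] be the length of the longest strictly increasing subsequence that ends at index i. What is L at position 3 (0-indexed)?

dp[i] = 1 + max{dp[j] : j<i, x[j]<x[i]} (or 1 if no such j):
i:      0  1  2  3  4  5  6  7  8  9 10 11
x[i]:   8 10 12  9 14  8 11 12 16 20 28  5
dp:     1  2  3  2  4  1  3  4  5  6  7  1
At index 3 the value is 2.

2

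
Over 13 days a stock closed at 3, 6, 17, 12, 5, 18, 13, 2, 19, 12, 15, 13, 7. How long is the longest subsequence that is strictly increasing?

5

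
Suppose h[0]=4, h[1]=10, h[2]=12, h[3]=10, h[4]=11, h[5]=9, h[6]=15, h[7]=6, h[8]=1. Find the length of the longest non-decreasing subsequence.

5

Track the smallest tail for each achievable length (allowing ties):
4 → extends → [4]
10 → extends → [4, 10]
12 → extends → [4, 10, 12]
10 → replaces 12 → [4, 10, 10]
11 → extends → [4, 10, 10, 11]
9 → replaces 10 → [4, 9, 10, 11]
15 → extends → [4, 9, 10, 11, 15]
6 → replaces 9 → [4, 6, 10, 11, 15]
1 → replaces 4 → [1, 6, 10, 11, 15]
Five tails, so the longest non-decreasing subsequence has length 5 (e.g. 4, 10, 10, 11, 15).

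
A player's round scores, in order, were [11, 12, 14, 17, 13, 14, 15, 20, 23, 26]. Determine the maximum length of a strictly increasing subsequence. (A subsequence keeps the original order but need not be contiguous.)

8

Track the smallest tail for each achievable length (strict):
11 → extends → [11]
12 → extends → [11, 12]
14 → extends → [11, 12, 14]
17 → extends → [11, 12, 14, 17]
13 → replaces 14 → [11, 12, 13, 17]
14 → replaces 17 → [11, 12, 13, 14]
15 → extends → [11, 12, 13, 14, 15]
20 → extends → [11, 12, 13, 14, 15, 20]
23 → extends → [11, 12, 13, 14, 15, 20, 23]
26 → extends → [11, 12, 13, 14, 15, 20, 23, 26]
Eight tails, so the longest strictly increasing subsequence has length 8 (e.g. 11, 12, 13, 14, 15, 20, 23, 26).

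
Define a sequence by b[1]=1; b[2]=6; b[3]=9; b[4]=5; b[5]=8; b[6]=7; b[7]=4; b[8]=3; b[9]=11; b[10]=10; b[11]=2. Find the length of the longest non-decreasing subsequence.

4

Track the smallest tail for each achievable length (allowing ties):
1 → extends → [1]
6 → extends → [1, 6]
9 → extends → [1, 6, 9]
5 → replaces 6 → [1, 5, 9]
8 → replaces 9 → [1, 5, 8]
7 → replaces 8 → [1, 5, 7]
4 → replaces 5 → [1, 4, 7]
3 → replaces 4 → [1, 3, 7]
11 → extends → [1, 3, 7, 11]
10 → replaces 11 → [1, 3, 7, 10]
2 → replaces 3 → [1, 2, 7, 10]
Four tails, so the longest non-decreasing subsequence has length 4 (e.g. 1, 6, 9, 11).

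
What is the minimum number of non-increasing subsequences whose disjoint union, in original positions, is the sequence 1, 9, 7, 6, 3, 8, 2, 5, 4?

3

The minimum number of non-increasing subsequences covering a sequence equals the length of its longest strictly increasing subsequence.
LIS length is 3 (e.g. 1, 7, 8), so 3 piles are needed.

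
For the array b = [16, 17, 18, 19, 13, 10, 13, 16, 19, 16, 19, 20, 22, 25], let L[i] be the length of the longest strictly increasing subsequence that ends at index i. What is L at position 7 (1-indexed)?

2

dp[i] = 1 + max{dp[j] : j<i, b[j]<b[i]} (or 1 if no such j):
i:      1  2  3  4  5  6  7  8  9 10 11 12 13 14
b[i]:  16 17 18 19 13 10 13 16 19 16 19 20 22 25
dp:     1  2  3  4  1  1  2  3  4  3  4  5  6  7
At index 7 the value is 2.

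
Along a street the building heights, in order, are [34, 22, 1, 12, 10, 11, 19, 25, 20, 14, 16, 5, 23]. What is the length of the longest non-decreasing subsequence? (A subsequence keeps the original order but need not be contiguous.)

6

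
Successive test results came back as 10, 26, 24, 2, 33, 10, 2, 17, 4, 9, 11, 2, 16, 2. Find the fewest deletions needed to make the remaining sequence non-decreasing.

Fewest deletions = n − (longest non-decreasing subsequence).
Patience tails:
10 → extends → [10]
26 → extends → [10, 26]
24 → replaces 26 → [10, 24]
2 → replaces 10 → [2, 24]
33 → extends → [2, 24, 33]
10 → replaces 24 → [2, 10, 33]
2 → replaces 10 → [2, 2, 33]
17 → replaces 33 → [2, 2, 17]
4 → replaces 17 → [2, 2, 4]
9 → extends → [2, 2, 4, 9]
11 → extends → [2, 2, 4, 9, 11]
2 → replaces 4 → [2, 2, 2, 9, 11]
16 → extends → [2, 2, 2, 9, 11, 16]
2 → replaces 9 → [2, 2, 2, 2, 11, 16]
Longest non-decreasing subsequence has length 6, so deletions = 14 − 6 = 8.

8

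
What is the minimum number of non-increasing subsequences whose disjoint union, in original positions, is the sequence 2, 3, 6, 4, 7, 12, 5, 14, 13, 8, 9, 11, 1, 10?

Place each on the leftmost legal pile:
2 → new pile 1 (tops now [2])
3 → new pile 2 (tops now [2, 3])
6 → new pile 3 (tops now [2, 3, 6])
4 → pile 3 (tops now [2, 3, 4])
7 → new pile 4 (tops now [2, 3, 4, 7])
12 → new pile 5 (tops now [2, 3, 4, 7, 12])
5 → pile 4 (tops now [2, 3, 4, 5, 12])
14 → new pile 6 (tops now [2, 3, 4, 5, 12, 14])
13 → pile 6 (tops now [2, 3, 4, 5, 12, 13])
8 → pile 5 (tops now [2, 3, 4, 5, 8, 13])
9 → pile 6 (tops now [2, 3, 4, 5, 8, 9])
11 → new pile 7 (tops now [2, 3, 4, 5, 8, 9, 11])
1 → pile 1 (tops now [1, 3, 4, 5, 8, 9, 11])
10 → pile 7 (tops now [1, 3, 4, 5, 8, 9, 10])
Seven piles.

7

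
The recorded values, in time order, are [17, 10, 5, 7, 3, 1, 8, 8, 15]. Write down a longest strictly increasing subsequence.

Patience tails give the LIS length; then backtrack through the dp parents:
17 → extends → [17]
10 → replaces 17 → [10]
5 → replaces 10 → [5]
7 → extends → [5, 7]
3 → replaces 5 → [3, 7]
1 → replaces 3 → [1, 7]
8 → extends → [1, 7, 8]
8 → already a tail → [1, 7, 8]
15 → extends → [1, 7, 8, 15]
Length 4; one witness is 5, 7, 8, 15.

5, 7, 8, 15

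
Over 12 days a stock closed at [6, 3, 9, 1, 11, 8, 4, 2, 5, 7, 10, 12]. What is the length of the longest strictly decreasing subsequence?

4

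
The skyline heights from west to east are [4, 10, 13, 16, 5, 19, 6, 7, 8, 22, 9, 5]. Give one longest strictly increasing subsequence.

Patience tails give the LIS length; then backtrack through the dp parents:
4 → extends → [4]
10 → extends → [4, 10]
13 → extends → [4, 10, 13]
16 → extends → [4, 10, 13, 16]
5 → replaces 10 → [4, 5, 13, 16]
19 → extends → [4, 5, 13, 16, 19]
6 → replaces 13 → [4, 5, 6, 16, 19]
7 → replaces 16 → [4, 5, 6, 7, 19]
8 → replaces 19 → [4, 5, 6, 7, 8]
22 → extends → [4, 5, 6, 7, 8, 22]
9 → replaces 22 → [4, 5, 6, 7, 8, 9]
5 → already a tail → [4, 5, 6, 7, 8, 9]
Length 6; one witness is 4, 10, 13, 16, 19, 22.

4, 10, 13, 16, 19, 22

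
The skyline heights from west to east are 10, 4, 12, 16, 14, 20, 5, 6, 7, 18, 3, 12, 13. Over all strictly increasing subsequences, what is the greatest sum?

58

Let S[i] be the best sum of a strictly increasing subsequence ending at i:
i:      1  2  3  4  5  6  7  8  9 10 11 12 13
a[i]:  10  4 12 16 14 20  5  6  7 18  3 12 13
S:     10  4 22 38 36 58  9 15 22 56  3 34 47
Maximum is 58 (e.g. 10 + 12 + 16 + 20).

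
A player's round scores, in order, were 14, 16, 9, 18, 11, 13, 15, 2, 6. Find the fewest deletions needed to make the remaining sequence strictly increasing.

5

Fewest deletions = n − (longest strictly increasing subsequence).
Patience tails:
14 → extends → [14]
16 → extends → [14, 16]
9 → replaces 14 → [9, 16]
18 → extends → [9, 16, 18]
11 → replaces 16 → [9, 11, 18]
13 → replaces 18 → [9, 11, 13]
15 → extends → [9, 11, 13, 15]
2 → replaces 9 → [2, 11, 13, 15]
6 → replaces 11 → [2, 6, 13, 15]
Longest strictly increasing subsequence has length 4, so deletions = 9 − 4 = 5.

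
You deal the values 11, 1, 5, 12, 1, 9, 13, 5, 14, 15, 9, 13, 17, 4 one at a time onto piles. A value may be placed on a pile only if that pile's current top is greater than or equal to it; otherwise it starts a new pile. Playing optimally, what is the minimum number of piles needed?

7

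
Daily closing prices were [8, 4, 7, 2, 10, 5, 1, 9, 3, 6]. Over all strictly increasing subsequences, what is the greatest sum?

21

Let S[i] be the best sum of a strictly increasing subsequence ending at i:
i:      1  2  3  4  5  6  7  8  9 10
a[i]:   8  4  7  2 10  5  1  9  3  6
S:      8  4 11  2 21  9  1 20  5 15
Maximum is 21 (e.g. 4 + 7 + 10).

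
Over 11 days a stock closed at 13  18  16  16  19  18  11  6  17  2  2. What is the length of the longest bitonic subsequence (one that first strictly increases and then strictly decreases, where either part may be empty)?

7

inc[i] = longest strictly increasing subsequence ending at i; dec[i] = longest strictly decreasing subsequence starting at i:
i:      1  2  3  4  5  6  7  8  9 10 11
a[i]:  13 18 16 16 19 18 11  6 17  2  2
inc:    1  2  2  2  3  3  1  1  3  1  1
dec:    4  5  4  4  5  4  3  2  2  1  1
Best peak at i=5 (value 19): inc=3, dec=5, length 3+5−1 = 7.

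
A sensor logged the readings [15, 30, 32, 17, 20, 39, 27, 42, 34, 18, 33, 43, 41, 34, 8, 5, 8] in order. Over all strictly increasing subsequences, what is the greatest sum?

Let S[i] be the best sum of a strictly increasing subsequence ending at i:
i:       1   2   3   4   5   6   7   8   9  10  11  12  13  14  15  16  17
a[i]:   15  30  32  17  20  39  27  42  34  18  33  43  41  34   8   5   8
S:      15  45  77  32  52 116  79 158 113  50 112 201 157 146   8   5  13
Maximum is 201 (e.g. 15 + 30 + 32 + 39 + 42 + 43).

201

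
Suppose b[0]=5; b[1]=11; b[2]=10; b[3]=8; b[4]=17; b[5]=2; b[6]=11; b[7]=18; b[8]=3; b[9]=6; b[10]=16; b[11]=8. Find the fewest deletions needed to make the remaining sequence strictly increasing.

Fewest deletions = n − (longest strictly increasing subsequence).
Patience tails:
5 → extends → [5]
11 → extends → [5, 11]
10 → replaces 11 → [5, 10]
8 → replaces 10 → [5, 8]
17 → extends → [5, 8, 17]
2 → replaces 5 → [2, 8, 17]
11 → replaces 17 → [2, 8, 11]
18 → extends → [2, 8, 11, 18]
3 → replaces 8 → [2, 3, 11, 18]
6 → replaces 11 → [2, 3, 6, 18]
16 → replaces 18 → [2, 3, 6, 16]
8 → replaces 16 → [2, 3, 6, 8]
Longest strictly increasing subsequence has length 4, so deletions = 12 − 4 = 8.

8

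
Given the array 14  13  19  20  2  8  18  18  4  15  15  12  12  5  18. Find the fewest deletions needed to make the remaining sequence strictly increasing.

11

Fewest deletions = n − (longest strictly increasing subsequence).
i:      1  2  3  4  5  6  7  8  9 10 11 12 13 14 15
a[i]:  14 13 19 20  2  8 18 18  4 15 15 12 12  5 18
dp:     1  1  2  3  1  2  3  3  2  3  3  3  3  3  4
max dp = 4, so deletions = 15 − 4 = 11.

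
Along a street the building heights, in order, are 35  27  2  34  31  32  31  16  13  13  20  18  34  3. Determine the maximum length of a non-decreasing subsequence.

Track the smallest tail for each achievable length (allowing ties):
35 → extends → [35]
27 → replaces 35 → [27]
2 → replaces 27 → [2]
34 → extends → [2, 34]
31 → replaces 34 → [2, 31]
32 → extends → [2, 31, 32]
31 → replaces 32 → [2, 31, 31]
16 → replaces 31 → [2, 16, 31]
13 → replaces 16 → [2, 13, 31]
13 → replaces 31 → [2, 13, 13]
20 → extends → [2, 13, 13, 20]
18 → replaces 20 → [2, 13, 13, 18]
34 → extends → [2, 13, 13, 18, 34]
3 → replaces 13 → [2, 3, 13, 18, 34]
Five tails, so the longest non-decreasing subsequence has length 5 (e.g. 2, 13, 13, 20, 34).

5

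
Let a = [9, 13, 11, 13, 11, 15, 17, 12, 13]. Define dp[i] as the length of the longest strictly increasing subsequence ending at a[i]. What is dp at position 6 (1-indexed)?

dp[i] = 1 + max{dp[j] : j<i, a[j]<a[i]} (or 1 if no such j):
i:      1  2  3  4  5  6  7  8  9
a[i]:   9 13 11 13 11 15 17 12 13
dp:     1  2  2  3  2  4  5  3  4
At index 6 the value is 4.

4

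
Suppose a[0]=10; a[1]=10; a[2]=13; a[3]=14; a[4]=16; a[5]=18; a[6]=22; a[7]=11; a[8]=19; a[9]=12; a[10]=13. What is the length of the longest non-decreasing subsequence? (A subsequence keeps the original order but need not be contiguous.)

Track the smallest tail for each achievable length (allowing ties):
10 → extends → [10]
10 → extends → [10, 10]
13 → extends → [10, 10, 13]
14 → extends → [10, 10, 13, 14]
16 → extends → [10, 10, 13, 14, 16]
18 → extends → [10, 10, 13, 14, 16, 18]
22 → extends → [10, 10, 13, 14, 16, 18, 22]
11 → replaces 13 → [10, 10, 11, 14, 16, 18, 22]
19 → replaces 22 → [10, 10, 11, 14, 16, 18, 19]
12 → replaces 14 → [10, 10, 11, 12, 16, 18, 19]
13 → replaces 16 → [10, 10, 11, 12, 13, 18, 19]
Seven tails, so the longest non-decreasing subsequence has length 7 (e.g. 10, 10, 13, 14, 16, 18, 22).

7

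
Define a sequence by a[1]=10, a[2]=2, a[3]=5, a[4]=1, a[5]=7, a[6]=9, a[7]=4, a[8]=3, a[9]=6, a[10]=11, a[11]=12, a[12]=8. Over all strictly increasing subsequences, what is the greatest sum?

Let S[i] be the best sum of a strictly increasing subsequence ending at i:
i:      1  2  3  4  5  6  7  8  9 10 11 12
a[i]:  10  2  5  1  7  9  4  3  6 11 12  8
S:     10  2  7  1 14 23  6  5 13 34 46 22
Maximum is 46 (e.g. 2 + 5 + 7 + 9 + 11 + 12).

46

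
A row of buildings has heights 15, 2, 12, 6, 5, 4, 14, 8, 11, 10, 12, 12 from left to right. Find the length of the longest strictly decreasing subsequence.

Let dp[i] be the longest strictly decreasing subsequence ending at i:
i:      1  2  3  4  5  6  7  8  9 10 11 12
a[i]:  15  2 12  6  5  4 14  8 11 10 12 12
dp:     1  2  2  3  4  5  2  3  3  4  3  3
Maximum is 5.

5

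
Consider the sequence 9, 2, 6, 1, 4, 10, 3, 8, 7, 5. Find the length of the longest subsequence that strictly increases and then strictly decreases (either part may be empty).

inc[i] = longest strictly increasing subsequence ending at i; dec[i] = longest strictly decreasing subsequence starting at i:
i:      1  2  3  4  5  6  7  8  9 10
a[i]:   9  2  6  1  4 10  3  8  7  5
inc:    1  1  2  1  2  3  2  3  3  3
dec:    4  2  3  1  2  4  1  3  2  1
Best peak at i=6 (value 10): inc=3, dec=4, length 3+4−1 = 6.

6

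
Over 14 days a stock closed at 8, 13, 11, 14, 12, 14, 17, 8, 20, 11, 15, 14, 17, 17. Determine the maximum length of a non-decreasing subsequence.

7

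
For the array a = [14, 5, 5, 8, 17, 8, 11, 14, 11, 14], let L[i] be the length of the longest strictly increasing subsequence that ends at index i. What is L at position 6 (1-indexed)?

dp[i] = 1 + max{dp[j] : j<i, a[j]<a[i]} (or 1 if no such j):
i:      1  2  3  4  5  6  7  8  9 10
a[i]:  14  5  5  8 17  8 11 14 11 14
dp:     1  1  1  2  3  2  3  4  3  4
At index 6 the value is 2.

2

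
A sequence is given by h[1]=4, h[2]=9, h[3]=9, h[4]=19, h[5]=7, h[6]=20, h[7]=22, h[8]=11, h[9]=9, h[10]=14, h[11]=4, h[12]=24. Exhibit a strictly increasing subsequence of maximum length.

Patience tails give the LIS length; then backtrack through the dp parents:
4 → extends → [4]
9 → extends → [4, 9]
9 → already a tail → [4, 9]
19 → extends → [4, 9, 19]
7 → replaces 9 → [4, 7, 19]
20 → extends → [4, 7, 19, 20]
22 → extends → [4, 7, 19, 20, 22]
11 → replaces 19 → [4, 7, 11, 20, 22]
9 → replaces 11 → [4, 7, 9, 20, 22]
14 → replaces 20 → [4, 7, 9, 14, 22]
4 → already a tail → [4, 7, 9, 14, 22]
24 → extends → [4, 7, 9, 14, 22, 24]
Length 6; one witness is 4, 9, 19, 20, 22, 24.

4, 9, 19, 20, 22, 24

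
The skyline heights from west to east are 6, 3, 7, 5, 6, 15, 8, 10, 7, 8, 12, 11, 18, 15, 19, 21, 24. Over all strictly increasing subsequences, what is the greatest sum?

126

Let S[i] be the best sum of a strictly increasing subsequence ending at i:
i:       1   2   3   4   5   6   7   8   9  10  11  12  13  14  15  16  17
a[i]:    6   3   7   5   6  15   8  10   7   8  12  11  18  15  19  21  24
S:       6   3  13   8  14  29  22  32  21  29  44  43  62  59  81 102 126
Maximum is 126 (e.g. 3 + 5 + 6 + 8 + 10 + 12 + 18 + 19 + 21 + 24).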